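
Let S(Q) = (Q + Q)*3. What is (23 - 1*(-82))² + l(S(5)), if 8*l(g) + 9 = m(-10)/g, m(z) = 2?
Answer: 661433/60 ≈ 11024.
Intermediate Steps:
S(Q) = 6*Q (S(Q) = (2*Q)*3 = 6*Q)
l(g) = -9/8 + 1/(4*g) (l(g) = -9/8 + (2/g)/8 = -9/8 + 1/(4*g))
(23 - 1*(-82))² + l(S(5)) = (23 - 1*(-82))² + (2 - 54*5)/(8*((6*5))) = (23 + 82)² + (⅛)*(2 - 9*30)/30 = 105² + (⅛)*(1/30)*(2 - 270) = 11025 + (⅛)*(1/30)*(-268) = 11025 - 67/60 = 661433/60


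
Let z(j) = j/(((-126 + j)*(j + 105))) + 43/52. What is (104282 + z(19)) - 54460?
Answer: 2148410058/43121 ≈ 49823.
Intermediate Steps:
z(j) = 43/52 + j/((-126 + j)*(105 + j)) (z(j) = j/(((-126 + j)*(105 + j))) + 43*(1/52) = j*(1/((-126 + j)*(105 + j))) + 43/52 = j/((-126 + j)*(105 + j)) + 43/52 = 43/52 + j/((-126 + j)*(105 + j)))
(104282 + z(19)) - 54460 = (104282 + (568890 - 43*19² + 851*19)/(52*(13230 - 1*19² + 21*19))) - 54460 = (104282 + (568890 - 43*361 + 16169)/(52*(13230 - 1*361 + 399))) - 54460 = (104282 + (568890 - 15523 + 16169)/(52*(13230 - 361 + 399))) - 54460 = (104282 + (1/52)*569536/13268) - 54460 = (104282 + (1/52)*(1/13268)*569536) - 54460 = (104282 + 35596/43121) - 54460 = 4496779718/43121 - 54460 = 2148410058/43121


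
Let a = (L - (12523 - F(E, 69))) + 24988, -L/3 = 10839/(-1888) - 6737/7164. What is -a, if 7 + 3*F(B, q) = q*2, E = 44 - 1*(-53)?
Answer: -14121561025/1127136 ≈ -12529.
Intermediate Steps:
E = 97 (E = 44 + 53 = 97)
F(B, q) = -7/3 + 2*q/3 (F(B, q) = -7/3 + (q*2)/3 = -7/3 + (2*q)/3 = -7/3 + 2*q/3)
L = 22592513/1127136 (L = -3*(10839/(-1888) - 6737/7164) = -3*(10839*(-1/1888) - 6737*1/7164) = -3*(-10839/1888 - 6737/7164) = -3*(-22592513/3381408) = 22592513/1127136 ≈ 20.044)
a = 14121561025/1127136 (a = (22592513/1127136 - (12523 - (-7/3 + (2/3)*69))) + 24988 = (22592513/1127136 - (12523 - (-7/3 + 46))) + 24988 = (22592513/1127136 - (12523 - 1*131/3)) + 24988 = (22592513/1127136 - (12523 - 131/3)) + 24988 = (22592513/1127136 - 1*37438/3) + 24988 = (22592513/1127136 - 37438/3) + 24988 = -14043313343/1127136 + 24988 = 14121561025/1127136 ≈ 12529.)
-a = -1*14121561025/1127136 = -14121561025/1127136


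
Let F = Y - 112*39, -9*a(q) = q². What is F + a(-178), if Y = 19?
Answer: -70825/9 ≈ -7869.4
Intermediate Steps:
a(q) = -q²/9
F = -4349 (F = 19 - 112*39 = 19 - 4368 = -4349)
F + a(-178) = -4349 - ⅑*(-178)² = -4349 - ⅑*31684 = -4349 - 31684/9 = -70825/9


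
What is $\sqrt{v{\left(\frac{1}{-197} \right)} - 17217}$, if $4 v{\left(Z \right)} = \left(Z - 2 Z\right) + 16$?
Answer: $\frac{i \sqrt{2672077071}}{394} \approx 131.2 i$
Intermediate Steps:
$v{\left(Z \right)} = 4 - \frac{Z}{4}$ ($v{\left(Z \right)} = \frac{\left(Z - 2 Z\right) + 16}{4} = \frac{- Z + 16}{4} = \frac{16 - Z}{4} = 4 - \frac{Z}{4}$)
$\sqrt{v{\left(\frac{1}{-197} \right)} - 17217} = \sqrt{\left(4 - \frac{1}{4 \left(-197\right)}\right) - 17217} = \sqrt{\left(4 - - \frac{1}{788}\right) - 17217} = \sqrt{\left(4 + \frac{1}{788}\right) - 17217} = \sqrt{\frac{3153}{788} - 17217} = \sqrt{- \frac{13563843}{788}} = \frac{i \sqrt{2672077071}}{394}$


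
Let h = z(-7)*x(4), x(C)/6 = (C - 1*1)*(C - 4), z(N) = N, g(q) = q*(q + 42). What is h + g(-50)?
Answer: 400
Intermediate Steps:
g(q) = q*(42 + q)
x(C) = 6*(-1 + C)*(-4 + C) (x(C) = 6*((C - 1*1)*(C - 4)) = 6*((C - 1)*(-4 + C)) = 6*((-1 + C)*(-4 + C)) = 6*(-1 + C)*(-4 + C))
h = 0 (h = -7*(24 - 30*4 + 6*4²) = -7*(24 - 120 + 6*16) = -7*(24 - 120 + 96) = -7*0 = 0)
h + g(-50) = 0 - 50*(42 - 50) = 0 - 50*(-8) = 0 + 400 = 400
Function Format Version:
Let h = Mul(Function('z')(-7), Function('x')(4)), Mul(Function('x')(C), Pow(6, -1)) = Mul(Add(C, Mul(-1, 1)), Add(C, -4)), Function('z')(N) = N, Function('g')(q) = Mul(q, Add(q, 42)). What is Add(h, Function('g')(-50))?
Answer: 400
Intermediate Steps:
Function('g')(q) = Mul(q, Add(42, q))
Function('x')(C) = Mul(6, Add(-1, C), Add(-4, C)) (Function('x')(C) = Mul(6, Mul(Add(C, Mul(-1, 1)), Add(C, -4))) = Mul(6, Mul(Add(C, -1), Add(-4, C))) = Mul(6, Mul(Add(-1, C), Add(-4, C))) = Mul(6, Add(-1, C), Add(-4, C)))
h = 0 (h = Mul(-7, Add(24, Mul(-30, 4), Mul(6, Pow(4, 2)))) = Mul(-7, Add(24, -120, Mul(6, 16))) = Mul(-7, Add(24, -120, 96)) = Mul(-7, 0) = 0)
Add(h, Function('g')(-50)) = Add(0, Mul(-50, Add(42, -50))) = Add(0, Mul(-50, -8)) = Add(0, 400) = 400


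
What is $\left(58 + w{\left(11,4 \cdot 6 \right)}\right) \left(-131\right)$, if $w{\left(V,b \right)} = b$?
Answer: $-10742$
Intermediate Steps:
$\left(58 + w{\left(11,4 \cdot 6 \right)}\right) \left(-131\right) = \left(58 + 4 \cdot 6\right) \left(-131\right) = \left(58 + 24\right) \left(-131\right) = 82 \left(-131\right) = -10742$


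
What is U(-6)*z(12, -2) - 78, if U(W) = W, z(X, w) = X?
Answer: -150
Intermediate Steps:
U(-6)*z(12, -2) - 78 = -6*12 - 78 = -72 - 78 = -150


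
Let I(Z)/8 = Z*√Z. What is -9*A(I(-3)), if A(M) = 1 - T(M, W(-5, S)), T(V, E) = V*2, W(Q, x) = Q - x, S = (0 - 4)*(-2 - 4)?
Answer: -9 - 432*I*√3 ≈ -9.0 - 748.25*I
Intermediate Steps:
S = 24 (S = -4*(-6) = 24)
T(V, E) = 2*V
I(Z) = 8*Z^(3/2) (I(Z) = 8*(Z*√Z) = 8*Z^(3/2))
A(M) = 1 - 2*M
-9*A(I(-3)) = -9*(1 - 16*(-3)^(3/2)) = -9*(1 - 16*(-3*I*√3)) = -9*(1 - (-48)*I*√3) = -9*(1 + 48*I*√3) = -9 - 432*I*√3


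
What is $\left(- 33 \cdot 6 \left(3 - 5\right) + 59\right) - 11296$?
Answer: $-10841$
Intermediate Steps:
$\left(- 33 \cdot 6 \left(3 - 5\right) + 59\right) - 11296 = \left(- 33 \cdot 6 \left(-2\right) + 59\right) - 11296 = \left(\left(-33\right) \left(-12\right) + 59\right) - 11296 = \left(396 + 59\right) - 11296 = 455 - 11296 = -10841$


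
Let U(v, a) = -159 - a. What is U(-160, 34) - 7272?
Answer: -7465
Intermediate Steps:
U(-160, 34) - 7272 = (-159 - 1*34) - 7272 = (-159 - 34) - 7272 = -193 - 7272 = -7465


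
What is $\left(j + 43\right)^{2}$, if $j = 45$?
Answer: $7744$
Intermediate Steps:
$\left(j + 43\right)^{2} = \left(45 + 43\right)^{2} = 88^{2} = 7744$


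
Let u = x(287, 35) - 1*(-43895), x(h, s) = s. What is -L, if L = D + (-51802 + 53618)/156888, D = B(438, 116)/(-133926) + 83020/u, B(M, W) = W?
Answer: -3654686819915/1922979216483 ≈ -1.9005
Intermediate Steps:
u = 43930 (u = 35 - 1*(-43895) = 35 + 43895 = 43930)
D = 555672032/294168459 (D = 116/(-133926) + 83020/43930 = 116*(-1/133926) + 83020*(1/43930) = -58/66963 + 8302/4393 = 555672032/294168459 ≈ 1.8890)
L = 3654686819915/1922979216483 (L = 555672032/294168459 + (-51802 + 53618)/156888 = 555672032/294168459 + 1816*(1/156888) = 555672032/294168459 + 227/19611 = 3654686819915/1922979216483 ≈ 1.9005)
-L = -1*3654686819915/1922979216483 = -3654686819915/1922979216483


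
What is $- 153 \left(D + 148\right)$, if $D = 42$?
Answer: $-29070$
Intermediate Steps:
$- 153 \left(D + 148\right) = - 153 \left(42 + 148\right) = \left(-153\right) 190 = -29070$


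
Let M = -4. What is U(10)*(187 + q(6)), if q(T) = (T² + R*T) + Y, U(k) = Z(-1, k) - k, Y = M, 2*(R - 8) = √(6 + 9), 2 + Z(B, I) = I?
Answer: -534 - 6*√15 ≈ -557.24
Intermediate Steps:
Z(B, I) = -2 + I
R = 8 + √15/2 (R = 8 + √(6 + 9)/2 = 8 + √15/2 ≈ 9.9365)
Y = -4
U(k) = -2 (U(k) = (-2 + k) - k = -2)
q(T) = -4 + T² + T*(8 + √15/2) (q(T) = (T² + (8 + √15/2)*T) - 4 = (T² + T*(8 + √15/2)) - 4 = -4 + T² + T*(8 + √15/2))
U(10)*(187 + q(6)) = -2*(187 + (-4 + 6² + (½)*6*(16 + √15))) = -2*(187 + (-4 + 36 + (48 + 3*√15))) = -2*(187 + (80 + 3*√15)) = -2*(267 + 3*√15) = -534 - 6*√15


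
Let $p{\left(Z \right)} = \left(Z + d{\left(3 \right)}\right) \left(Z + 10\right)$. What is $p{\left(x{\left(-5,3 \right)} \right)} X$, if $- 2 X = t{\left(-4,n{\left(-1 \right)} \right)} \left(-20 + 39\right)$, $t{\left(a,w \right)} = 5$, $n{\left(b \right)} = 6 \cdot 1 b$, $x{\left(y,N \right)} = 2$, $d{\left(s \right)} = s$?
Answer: $-2850$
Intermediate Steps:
$p{\left(Z \right)} = \left(3 + Z\right) \left(10 + Z\right)$ ($p{\left(Z \right)} = \left(Z + 3\right) \left(Z + 10\right) = \left(3 + Z\right) \left(10 + Z\right)$)
$n{\left(b \right)} = 6 b$
$X = - \frac{95}{2}$ ($X = - \frac{5 \left(-20 + 39\right)}{2} = - \frac{5 \cdot 19}{2} = \left(- \frac{1}{2}\right) 95 = - \frac{95}{2} \approx -47.5$)
$p{\left(x{\left(-5,3 \right)} \right)} X = \left(30 + 2^{2} + 13 \cdot 2\right) \left(- \frac{95}{2}\right) = \left(30 + 4 + 26\right) \left(- \frac{95}{2}\right) = 60 \left(- \frac{95}{2}\right) = -2850$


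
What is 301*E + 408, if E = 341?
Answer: 103049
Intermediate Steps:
301*E + 408 = 301*341 + 408 = 102641 + 408 = 103049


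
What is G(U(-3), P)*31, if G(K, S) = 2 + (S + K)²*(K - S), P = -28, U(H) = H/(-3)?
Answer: 655433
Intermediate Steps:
U(H) = -H/3 (U(H) = H*(-⅓) = -H/3)
G(K, S) = 2 + (K + S)²*(K - S)
G(U(-3), P)*31 = (2 + (-⅓*(-3))*(-⅓*(-3) - 28)² - 1*(-28)*(-⅓*(-3) - 28)²)*31 = (2 + 1*(1 - 28)² - 1*(-28)*(1 - 28)²)*31 = (2 + 1*(-27)² - 1*(-28)*(-27)²)*31 = (2 + 1*729 - 1*(-28)*729)*31 = (2 + 729 + 20412)*31 = 21143*31 = 655433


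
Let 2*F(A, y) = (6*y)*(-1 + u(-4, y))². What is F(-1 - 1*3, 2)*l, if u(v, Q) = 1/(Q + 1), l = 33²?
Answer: 2904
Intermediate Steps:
l = 1089
u(v, Q) = 1/(1 + Q)
F(A, y) = 3*y*(-1 + 1/(1 + y))² (F(A, y) = ((6*y)*(-1 + 1/(1 + y))²)/2 = (6*y*(-1 + 1/(1 + y))²)/2 = 3*y*(-1 + 1/(1 + y))²)
F(-1 - 1*3, 2)*l = (3*2³/(1 + 2)²)*1089 = (3*8/3²)*1089 = (3*8*(⅑))*1089 = (8/3)*1089 = 2904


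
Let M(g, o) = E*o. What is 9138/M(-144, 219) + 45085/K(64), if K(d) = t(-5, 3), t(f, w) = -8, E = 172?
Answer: -141515723/25112 ≈ -5635.4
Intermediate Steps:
K(d) = -8
M(g, o) = 172*o
9138/M(-144, 219) + 45085/K(64) = 9138/((172*219)) + 45085/(-8) = 9138/37668 + 45085*(-⅛) = 9138*(1/37668) - 45085/8 = 1523/6278 - 45085/8 = -141515723/25112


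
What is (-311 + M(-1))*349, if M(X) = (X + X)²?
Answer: -107143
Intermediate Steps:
M(X) = 4*X² (M(X) = (2*X)² = 4*X²)
(-311 + M(-1))*349 = (-311 + 4*(-1)²)*349 = (-311 + 4*1)*349 = (-311 + 4)*349 = -307*349 = -107143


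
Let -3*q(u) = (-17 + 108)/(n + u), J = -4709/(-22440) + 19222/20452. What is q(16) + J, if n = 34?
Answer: 6108451/11248600 ≈ 0.54304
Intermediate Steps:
J = 7759561/6749160 (J = -4709*(-1/22440) + 19222*(1/20452) = 277/1320 + 9611/10226 = 7759561/6749160 ≈ 1.1497)
q(u) = -91/(3*(34 + u)) (q(u) = -(-17 + 108)/(3*(34 + u)) = -91/(3*(34 + u)))
q(16) + J = -91/(102 + 3*16) + 7759561/6749160 = -91/(102 + 48) + 7759561/6749160 = -91/150 + 7759561/6749160 = 6108451/11248600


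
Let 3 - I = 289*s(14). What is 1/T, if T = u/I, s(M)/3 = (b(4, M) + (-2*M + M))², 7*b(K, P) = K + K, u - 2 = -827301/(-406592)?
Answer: -2855313869376/80383765 ≈ -35521.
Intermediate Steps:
u = 1640485/406592 (u = 2 - 827301/(-406592) = 2 - 827301*(-1/406592) = 2 + 827301/406592 = 1640485/406592 ≈ 4.0347)
b(K, P) = 2*K/7 (b(K, P) = (K + K)/7 = (2*K)/7 = 2*K/7)
s(M) = 3*(8/7 - M)² (s(M) = 3*((2/7)*4 + (-2*M + M))² = 3*(8/7 - M)²)
I = -7022553/49 (I = 3 - 289*3*(-8 + 7*14)²/49 = 3 - 289*3*(-8 + 98)²/49 = 3 - 289*(3/49)*90² = 3 - 289*(3/49)*8100 = 3 - 289*24300/49 = 3 - 1*7022700/49 = 3 - 7022700/49 = -7022553/49 ≈ -1.4332e+5)
T = -80383765/2855313869376 (T = 1640485/(406592*(-7022553/49)) = (1640485/406592)*(-49/7022553) = -80383765/2855313869376 ≈ -2.8152e-5)
1/T = 1/(-80383765/2855313869376) = -2855313869376/80383765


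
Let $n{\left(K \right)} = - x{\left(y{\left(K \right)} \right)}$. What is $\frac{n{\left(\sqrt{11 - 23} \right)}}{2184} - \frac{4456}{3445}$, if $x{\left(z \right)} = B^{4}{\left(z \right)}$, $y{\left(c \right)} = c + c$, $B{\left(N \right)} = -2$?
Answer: $- \frac{94106}{72345} \approx -1.3008$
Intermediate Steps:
$y{\left(c \right)} = 2 c$
$x{\left(z \right)} = 16$ ($x{\left(z \right)} = \left(-2\right)^{4} = 16$)
$n{\left(K \right)} = -16$ ($n{\left(K \right)} = \left(-1\right) 16 = -16$)
$\frac{n{\left(\sqrt{11 - 23} \right)}}{2184} - \frac{4456}{3445} = - \frac{16}{2184} - \frac{4456}{3445} = \left(-16\right) \frac{1}{2184} - \frac{4456}{3445} = - \frac{2}{273} - \frac{4456}{3445} = - \frac{94106}{72345}$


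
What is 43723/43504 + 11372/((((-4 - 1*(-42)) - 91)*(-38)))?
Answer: 291392805/43808528 ≈ 6.6515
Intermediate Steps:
43723/43504 + 11372/((((-4 - 1*(-42)) - 91)*(-38))) = 43723*(1/43504) + 11372/((((-4 + 42) - 91)*(-38))) = 43723/43504 + 11372/(((38 - 91)*(-38))) = 43723/43504 + 11372/((-53*(-38))) = 43723/43504 + 11372/2014 = 43723/43504 + 11372*(1/2014) = 43723/43504 + 5686/1007 = 291392805/43808528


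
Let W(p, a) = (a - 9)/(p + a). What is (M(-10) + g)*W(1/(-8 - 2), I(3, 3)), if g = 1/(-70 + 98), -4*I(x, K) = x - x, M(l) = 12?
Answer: 15165/14 ≈ 1083.2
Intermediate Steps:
I(x, K) = 0 (I(x, K) = -(x - x)/4 = -¼*0 = 0)
g = 1/28 ≈ 0.035714
W(p, a) = (-9 + a)/(a + p)
(M(-10) + g)*W(1/(-8 - 2), I(3, 3)) = (12 + 1/28)*((-9 + 0)/(0 + 1/(-8 - 2))) = 337*(-9/(0 + 1/(-10)))/28 = 337*(-9/(0 - ⅒))/28 = 337*(-9/(-⅒))/28 = 337*(-10*(-9))/28 = (337/28)*90 = 15165/14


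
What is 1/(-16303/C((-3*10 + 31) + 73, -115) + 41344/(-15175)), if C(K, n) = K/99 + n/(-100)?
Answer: -3353675/28823730524 ≈ -0.00011635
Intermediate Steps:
C(K, n) = -n/100 + K/99 (C(K, n) = K*(1/99) + n*(-1/100) = K/99 - n/100 = -n/100 + K/99)
1/(-16303/C((-3*10 + 31) + 73, -115) + 41344/(-15175)) = 1/(-16303/(-1/100*(-115) + ((-3*10 + 31) + 73)/99) + 41344/(-15175)) = 1/(-16303/(23/20 + ((-30 + 31) + 73)/99) + 41344*(-1/15175)) = 1/(-16303/(23/20 + (1 + 73)/99) - 41344/15175) = 1/(-16303/(23/20 + (1/99)*74) - 41344/15175) = 1/(-16303/(23/20 + 74/99) - 41344/15175) = 1/(-16303/3757/1980 - 41344/15175) = 1/(-16303*1980/3757 - 41344/15175) = 1/(-1898820/221 - 41344/15175) = 1/(-28823730524/3353675) = -3353675/28823730524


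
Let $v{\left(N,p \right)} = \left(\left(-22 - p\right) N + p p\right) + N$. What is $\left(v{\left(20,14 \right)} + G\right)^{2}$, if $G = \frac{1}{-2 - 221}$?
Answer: $\frac{12632186449}{49729} \approx 2.5402 \cdot 10^{5}$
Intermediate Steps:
$v{\left(N,p \right)} = N + p^{2} + N \left(-22 - p\right)$ ($v{\left(N,p \right)} = \left(N \left(-22 - p\right) + p^{2}\right) + N = \left(p^{2} + N \left(-22 - p\right)\right) + N = N + p^{2} + N \left(-22 - p\right)$)
$G = - \frac{1}{223}$ ($G = \frac{1}{-223} = - \frac{1}{223} \approx -0.0044843$)
$\left(v{\left(20,14 \right)} + G\right)^{2} = \left(\left(14^{2} - 420 - 20 \cdot 14\right) - \frac{1}{223}\right)^{2} = \left(\left(196 - 420 - 280\right) - \frac{1}{223}\right)^{2} = \left(-504 - \frac{1}{223}\right)^{2} = \left(- \frac{112393}{223}\right)^{2} = \frac{12632186449}{49729}$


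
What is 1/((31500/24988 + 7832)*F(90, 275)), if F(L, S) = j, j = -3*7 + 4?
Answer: -6247/831884443 ≈ -7.5095e-6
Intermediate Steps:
j = -17 (j = -21 + 4 = -17)
F(L, S) = -17
1/((31500/24988 + 7832)*F(90, 275)) = 1/((31500/24988 + 7832)*(-17)) = -1/17/(31500*(1/24988) + 7832) = -1/17/(7875/6247 + 7832) = -1/17/(48934379/6247) = (6247/48934379)*(-1/17) = -6247/831884443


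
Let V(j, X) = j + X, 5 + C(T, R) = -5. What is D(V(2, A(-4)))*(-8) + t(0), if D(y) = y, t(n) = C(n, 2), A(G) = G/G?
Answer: -34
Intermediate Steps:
A(G) = 1
C(T, R) = -10 (C(T, R) = -5 - 5 = -10)
t(n) = -10
V(j, X) = X + j
D(V(2, A(-4)))*(-8) + t(0) = (1 + 2)*(-8) - 10 = 3*(-8) - 10 = -24 - 10 = -34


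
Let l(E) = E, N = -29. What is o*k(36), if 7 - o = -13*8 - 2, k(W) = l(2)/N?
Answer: -226/29 ≈ -7.7931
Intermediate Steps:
k(W) = -2/29 (k(W) = 2/(-29) = 2*(-1/29) = -2/29)
o = 113 (o = 7 - (-13*8 - 2) = 7 - (-104 - 2) = 7 - 1*(-106) = 7 + 106 = 113)
o*k(36) = 113*(-2/29) = -226/29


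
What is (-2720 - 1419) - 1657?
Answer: -5796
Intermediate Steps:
(-2720 - 1419) - 1657 = -4139 - 1657 = -5796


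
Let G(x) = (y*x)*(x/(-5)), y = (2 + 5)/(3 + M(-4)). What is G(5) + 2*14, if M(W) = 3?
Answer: 133/6 ≈ 22.167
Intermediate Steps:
y = 7/6 (y = (2 + 5)/(3 + 3) = 7/6 ≈ 1.1667)
G(x) = -7*x²/30 (G(x) = (7*x/6)*(x/(-5)) = (7*x/6)*(x*(-⅕)) = (7*x/6)*(-x/5) = -7*x²/30)
G(5) + 2*14 = -7/30*5² + 2*14 = -7/30*25 + 28 = -35/6 + 28 = 133/6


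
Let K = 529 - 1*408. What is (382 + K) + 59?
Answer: 562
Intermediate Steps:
K = 121 (K = 529 - 408 = 121)
(382 + K) + 59 = (382 + 121) + 59 = 503 + 59 = 562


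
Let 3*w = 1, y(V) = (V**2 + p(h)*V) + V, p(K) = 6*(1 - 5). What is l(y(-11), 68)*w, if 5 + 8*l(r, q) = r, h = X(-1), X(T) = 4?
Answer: 123/8 ≈ 15.375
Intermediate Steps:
h = 4
p(K) = -24 (p(K) = 6*(-4) = -24)
y(V) = V**2 - 23*V (y(V) = (V**2 - 24*V) + V = V**2 - 23*V)
l(r, q) = -5/8 + r/8
w = 1/3 (w = (1/3)*1 = 1/3 ≈ 0.33333)
l(y(-11), 68)*w = (-5/8 + (-11*(-23 - 11))/8)*(1/3) = (-5/8 + (-11*(-34))/8)*(1/3) = (-5/8 + (1/8)*374)*(1/3) = (-5/8 + 187/4)*(1/3) = (369/8)*(1/3) = 123/8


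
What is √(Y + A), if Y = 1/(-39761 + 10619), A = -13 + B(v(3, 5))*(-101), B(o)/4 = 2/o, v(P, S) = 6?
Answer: I*√13934095114/9714 ≈ 12.152*I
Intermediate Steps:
B(o) = 8/o (B(o) = 4*(2/o) = 8/o)
A = -443/3 (A = -13 + (8/6)*(-101) = -13 + (8*(⅙))*(-101) = -13 + (4/3)*(-101) = -13 - 404/3 = -443/3 ≈ -147.67)
Y = -1/29142 (Y = 1/(-29142) = -1/29142 ≈ -3.4315e-5)
√(Y + A) = √(-1/29142 - 443/3) = √(-4303303/29142) = I*√13934095114/9714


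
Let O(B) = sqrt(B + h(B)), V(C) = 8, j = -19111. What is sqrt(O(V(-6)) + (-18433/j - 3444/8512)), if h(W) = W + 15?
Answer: sqrt(1181185951711 + 2109570334096*sqrt(31))/1452436 ≈ 2.4754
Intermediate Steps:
h(W) = 15 + W
O(B) = sqrt(15 + 2*B) (O(B) = sqrt(B + (15 + B)) = sqrt(15 + 2*B))
sqrt(O(V(-6)) + (-18433/j - 3444/8512)) = sqrt(sqrt(15 + 2*8) + (-18433/(-19111) - 3444/8512)) = sqrt(sqrt(15 + 16) + (-18433*(-1/19111) - 3444*1/8512)) = sqrt(sqrt(31) + (18433/19111 - 123/304)) = sqrt(sqrt(31) + 3252979/5809744) = sqrt(3252979/5809744 + sqrt(31))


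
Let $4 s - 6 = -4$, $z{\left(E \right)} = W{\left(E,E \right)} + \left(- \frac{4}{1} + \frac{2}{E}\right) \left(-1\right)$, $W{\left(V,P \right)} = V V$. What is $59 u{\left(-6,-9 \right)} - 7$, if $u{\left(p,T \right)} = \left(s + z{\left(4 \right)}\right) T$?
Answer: $-10627$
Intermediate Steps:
$W{\left(V,P \right)} = V^{2}$
$z{\left(E \right)} = 4 + E^{2} - \frac{2}{E}$ ($z{\left(E \right)} = E^{2} + \left(- \frac{4}{1} + \frac{2}{E}\right) \left(-1\right) = E^{2} + \left(\left(-4\right) 1 + \frac{2}{E}\right) \left(-1\right) = E^{2} + \left(-4 + \frac{2}{E}\right) \left(-1\right) = E^{2} + \left(4 - \frac{2}{E}\right) = 4 + E^{2} - \frac{2}{E}$)
$s = \frac{1}{2}$ ($s = \frac{3}{2} + \frac{1}{4} \left(-4\right) = \frac{3}{2} - 1 = \frac{1}{2} \approx 0.5$)
$u{\left(p,T \right)} = 20 T$ ($u{\left(p,T \right)} = \left(\frac{1}{2} + \left(4 + 4^{2} - \frac{2}{4}\right)\right) T = \left(\frac{1}{2} + \left(4 + 16 - \frac{1}{2}\right)\right) T = \left(\frac{1}{2} + \frac{39}{2}\right) T = 20 T$)
$59 u{\left(-6,-9 \right)} - 7 = 59 \cdot 20 \left(-9\right) - 7 = 59 \left(-180\right) - 7 = -10620 - 7 = -10627$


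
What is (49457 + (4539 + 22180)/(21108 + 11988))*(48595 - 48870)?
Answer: -64305041075/4728 ≈ -1.3601e+7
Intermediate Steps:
(49457 + (4539 + 22180)/(21108 + 11988))*(48595 - 48870) = (49457 + 26719/33096)*(-275) = (49457 + 26719*(1/33096))*(-275) = (49457 + 3817/4728)*(-275) = (233836513/4728)*(-275) = -64305041075/4728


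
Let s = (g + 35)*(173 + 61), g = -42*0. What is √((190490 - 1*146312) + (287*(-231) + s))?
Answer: I*√13929 ≈ 118.02*I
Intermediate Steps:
g = 0
s = 8190 (s = (0 + 35)*(173 + 61) = 35*234 = 8190)
√((190490 - 1*146312) + (287*(-231) + s)) = √((190490 - 1*146312) + (287*(-231) + 8190)) = √((190490 - 146312) + (-66297 + 8190)) = √(44178 - 58107) = √(-13929) = I*√13929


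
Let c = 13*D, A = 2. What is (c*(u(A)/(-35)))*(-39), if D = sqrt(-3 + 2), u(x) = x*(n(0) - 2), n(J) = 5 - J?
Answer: 3042*I/35 ≈ 86.914*I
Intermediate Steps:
u(x) = 3*x (u(x) = x*((5 - 1*0) - 2) = x*((5 + 0) - 2) = x*(5 - 2) = x*3 = 3*x)
D = I (D = sqrt(-1) = I ≈ 1.0*I)
c = 13*I ≈ 13.0*I
(c*(u(A)/(-35)))*(-39) = ((13*I)*((3*2)/(-35)))*(-39) = ((13*I)*(6*(-1/35)))*(-39) = ((13*I)*(-6/35))*(-39) = -78*I/35*(-39) = 3042*I/35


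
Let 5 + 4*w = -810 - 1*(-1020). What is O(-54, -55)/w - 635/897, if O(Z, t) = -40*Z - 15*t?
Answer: 2116001/36777 ≈ 57.536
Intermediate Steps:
w = 205/4 (w = -5/4 + (-810 - 1*(-1020))/4 = -5/4 + (-810 + 1020)/4 = -5/4 + (¼)*210 = -5/4 + 105/2 = 205/4 ≈ 51.250)
O(-54, -55)/w - 635/897 = (-40*(-54) - 15*(-55))/(205/4) - 635/897 = (2160 + 825)*(4/205) - 635*1/897 = 2985*(4/205) - 635/897 = 2388/41 - 635/897 = 2116001/36777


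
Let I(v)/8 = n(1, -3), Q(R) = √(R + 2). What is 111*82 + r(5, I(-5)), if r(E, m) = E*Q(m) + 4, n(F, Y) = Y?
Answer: 9106 + 5*I*√22 ≈ 9106.0 + 23.452*I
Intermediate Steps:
Q(R) = √(2 + R)
I(v) = -24 (I(v) = 8*(-3) = -24)
r(E, m) = 4 + E*√(2 + m) (r(E, m) = E*√(2 + m) + 4 = 4 + E*√(2 + m))
111*82 + r(5, I(-5)) = 111*82 + (4 + 5*√(2 - 24)) = 9102 + (4 + 5*√(-22)) = 9102 + (4 + 5*(I*√22)) = 9102 + (4 + 5*I*√22) = 9106 + 5*I*√22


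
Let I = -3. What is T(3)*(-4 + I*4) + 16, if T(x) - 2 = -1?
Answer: 0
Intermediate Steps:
T(x) = 1 (T(x) = 2 - 1 = 1)
T(3)*(-4 + I*4) + 16 = 1*(-4 - 3*4) + 16 = 1*(-4 - 12) + 16 = 1*(-16) + 16 = -16 + 16 = 0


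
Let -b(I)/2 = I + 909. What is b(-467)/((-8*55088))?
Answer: 221/110176 ≈ 0.0020059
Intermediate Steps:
b(I) = -1818 - 2*I (b(I) = -2*(I + 909) = -2*(909 + I) = -1818 - 2*I)
b(-467)/((-8*55088)) = (-1818 - 2*(-467))/((-8*55088)) = (-1818 + 934)/(-440704) = -884*(-1/440704) = 221/110176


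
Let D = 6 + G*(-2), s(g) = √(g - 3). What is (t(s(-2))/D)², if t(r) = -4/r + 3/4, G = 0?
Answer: -211/2880 + I*√5/30 ≈ -0.073264 + 0.074536*I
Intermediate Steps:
s(g) = √(-3 + g)
D = 6 (D = 6 + 0*(-2) = 6 + 0 = 6)
t(r) = ¾ - 4/r (t(r) = -4/r + 3*(¼) = -4/r + ¾ = ¾ - 4/r)
(t(s(-2))/D)² = ((¾ - 4/√(-3 - 2))/6)² = ((¾ - 4*(-I*√5/5))*(⅙))² = ((¾ - (-4)*I*√5/5)*(⅙))² = ((¾ + 4*I*√5/5)*(⅙))² = (⅛ + 2*I*√5/15)²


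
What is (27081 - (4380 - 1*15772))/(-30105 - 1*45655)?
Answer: -38473/75760 ≈ -0.50783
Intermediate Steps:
(27081 - (4380 - 1*15772))/(-30105 - 1*45655) = (27081 - (4380 - 15772))/(-30105 - 45655) = (27081 - 1*(-11392))/(-75760) = (27081 + 11392)*(-1/75760) = 38473*(-1/75760) = -38473/75760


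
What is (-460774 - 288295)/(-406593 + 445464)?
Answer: -749069/38871 ≈ -19.271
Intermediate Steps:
(-460774 - 288295)/(-406593 + 445464) = -749069/38871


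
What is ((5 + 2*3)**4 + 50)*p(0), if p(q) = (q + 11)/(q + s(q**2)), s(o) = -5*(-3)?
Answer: 53867/5 ≈ 10773.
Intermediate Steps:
s(o) = 15
p(q) = (11 + q)/(15 + q) (p(q) = (q + 11)/(q + 15) = (11 + q)/(15 + q))
((5 + 2*3)**4 + 50)*p(0) = ((5 + 2*3)**4 + 50)*((11 + 0)/(15 + 0)) = ((5 + 6)**4 + 50)*(11/15) = (11**4 + 50)*((1/15)*11) = (14641 + 50)*(11/15) = 14691*(11/15) = 53867/5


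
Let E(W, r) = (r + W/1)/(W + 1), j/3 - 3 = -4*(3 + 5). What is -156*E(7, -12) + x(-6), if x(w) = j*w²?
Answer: -6069/2 ≈ -3034.5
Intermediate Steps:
j = -87 (j = 9 + 3*(-4*(3 + 5)) = 9 + 3*(-4*8) = 9 + 3*(-32) = 9 - 96 = -87)
E(W, r) = (W + r)/(1 + W) (E(W, r) = (r + W*1)/(1 + W) = (r + W)/(1 + W) = (W + r)/(1 + W))
x(w) = -87*w²
-156*E(7, -12) + x(-6) = -156*(7 - 12)/(1 + 7) - 87*(-6)² = -156*(-5)/8 - 87*36 = -39*(-5)/2 - 3132 = -156*(-5/8) - 3132 = 195/2 - 3132 = -6069/2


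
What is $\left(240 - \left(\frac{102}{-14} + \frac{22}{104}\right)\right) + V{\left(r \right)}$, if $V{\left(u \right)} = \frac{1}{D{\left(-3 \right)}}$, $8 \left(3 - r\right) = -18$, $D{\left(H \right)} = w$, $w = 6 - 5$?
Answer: $\frac{90299}{364} \approx 248.07$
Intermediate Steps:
$w = 1$ ($w = 6 - 5 = 1$)
$D{\left(H \right)} = 1$
$r = \frac{21}{4}$ ($r = 3 - - \frac{9}{4} = 3 + \frac{9}{4} = \frac{21}{4} \approx 5.25$)
$V{\left(u \right)} = 1$ ($V{\left(u \right)} = 1^{-1} = 1$)
$\left(240 - \left(\frac{102}{-14} + \frac{22}{104}\right)\right) + V{\left(r \right)} = \left(240 - \left(\frac{102}{-14} + \frac{22}{104}\right)\right) + 1 = \left(240 - \left(102 \left(- \frac{1}{14}\right) + 22 \cdot \frac{1}{104}\right)\right) + 1 = \left(240 - \left(- \frac{51}{7} + \frac{11}{52}\right)\right) + 1 = \left(240 - - \frac{2575}{364}\right) + 1 = \left(240 + \frac{2575}{364}\right) + 1 = \frac{89935}{364} + 1 = \frac{90299}{364}$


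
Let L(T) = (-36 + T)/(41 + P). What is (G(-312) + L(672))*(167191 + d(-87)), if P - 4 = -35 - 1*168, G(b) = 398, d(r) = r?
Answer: 5200944896/79 ≈ 6.5835e+7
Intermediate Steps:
P = -199 (P = 4 + (-35 - 1*168) = 4 + (-35 - 168) = 4 - 203 = -199)
L(T) = 18/79 - T/158 (L(T) = (-36 + T)/(41 - 199) = (-36 + T)/(-158) = (-36 + T)*(-1/158) = 18/79 - T/158)
(G(-312) + L(672))*(167191 + d(-87)) = (398 + (18/79 - 1/158*672))*(167191 - 87) = (398 + (18/79 - 336/79))*167104 = (398 - 318/79)*167104 = (31124/79)*167104 = 5200944896/79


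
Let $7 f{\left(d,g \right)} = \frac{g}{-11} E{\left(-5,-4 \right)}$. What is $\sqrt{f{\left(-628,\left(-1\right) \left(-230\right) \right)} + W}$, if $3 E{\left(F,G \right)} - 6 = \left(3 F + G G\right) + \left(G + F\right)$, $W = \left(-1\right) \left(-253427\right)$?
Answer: $\frac{\sqrt{13523224407}}{231} \approx 503.42$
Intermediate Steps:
$W = 253427$
$E{\left(F,G \right)} = 2 + \frac{G}{3} + \frac{G^{2}}{3} + \frac{4 F}{3}$ ($E{\left(F,G \right)} = 2 + \frac{\left(3 F + G G\right) + \left(G + F\right)}{3} = 2 + \frac{\left(3 F + G^{2}\right) + \left(F + G\right)}{3} = 2 + \frac{\left(G^{2} + 3 F\right) + \left(F + G\right)}{3} = 2 + \frac{G + G^{2} + 4 F}{3} = 2 + \left(\frac{G}{3} + \frac{G^{2}}{3} + \frac{4 F}{3}\right) = 2 + \frac{G}{3} + \frac{G^{2}}{3} + \frac{4 F}{3}$)
$f{\left(d,g \right)} = \frac{2 g}{231}$ ($f{\left(d,g \right)} = \frac{\frac{g}{-11} \left(2 + \frac{1}{3} \left(-4\right) + \frac{\left(-4\right)^{2}}{3} + \frac{4}{3} \left(-5\right)\right)}{7} = \frac{g \left(- \frac{1}{11}\right) \left(2 - \frac{4}{3} + \frac{1}{3} \cdot 16 - \frac{20}{3}\right)}{7} = \frac{- \frac{g}{11} \left(2 - \frac{4}{3} + \frac{16}{3} - \frac{20}{3}\right)}{7} = \frac{- \frac{g}{11} \left(- \frac{2}{3}\right)}{7} = \frac{\frac{2}{33} g}{7} = \frac{2 g}{231}$)
$\sqrt{f{\left(-628,\left(-1\right) \left(-230\right) \right)} + W} = \sqrt{\frac{2 \left(\left(-1\right) \left(-230\right)\right)}{231} + 253427} = \sqrt{\frac{2}{231} \cdot 230 + 253427} = \sqrt{\frac{460}{231} + 253427} = \sqrt{\frac{58542097}{231}} = \frac{\sqrt{13523224407}}{231}$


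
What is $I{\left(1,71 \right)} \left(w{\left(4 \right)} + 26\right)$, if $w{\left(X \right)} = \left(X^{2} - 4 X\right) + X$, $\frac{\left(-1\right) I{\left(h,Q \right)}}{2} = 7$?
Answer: $-420$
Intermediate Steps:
$I{\left(h,Q \right)} = -14$ ($I{\left(h,Q \right)} = \left(-2\right) 7 = -14$)
$w{\left(X \right)} = X^{2} - 3 X$
$I{\left(1,71 \right)} \left(w{\left(4 \right)} + 26\right) = - 14 \left(4 \left(-3 + 4\right) + 26\right) = - 14 \left(4 \cdot 1 + 26\right) = - 14 \left(4 + 26\right) = \left(-14\right) 30 = -420$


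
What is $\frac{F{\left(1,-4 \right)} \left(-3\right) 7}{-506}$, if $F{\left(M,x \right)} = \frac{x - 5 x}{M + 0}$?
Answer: $\frac{168}{253} \approx 0.66403$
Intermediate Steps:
$F{\left(M,x \right)} = - \frac{4 x}{M}$ ($F{\left(M,x \right)} = \frac{\left(-4\right) x}{M} = - \frac{4 x}{M}$)
$\frac{F{\left(1,-4 \right)} \left(-3\right) 7}{-506} = \frac{\left(-4\right) \left(-4\right) 1^{-1} \left(-3\right) 7}{-506} = \left(-4\right) \left(-4\right) 1 \left(-3\right) 7 \left(- \frac{1}{506}\right) = 16 \left(-3\right) 7 \left(- \frac{1}{506}\right) = \left(-48\right) 7 \left(- \frac{1}{506}\right) = \left(-336\right) \left(- \frac{1}{506}\right) = \frac{168}{253}$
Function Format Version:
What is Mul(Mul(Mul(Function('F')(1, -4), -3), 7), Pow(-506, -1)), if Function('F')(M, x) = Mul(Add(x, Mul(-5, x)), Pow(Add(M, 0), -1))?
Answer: Rational(168, 253) ≈ 0.66403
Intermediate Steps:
Function('F')(M, x) = Mul(-4, x, Pow(M, -1)) (Function('F')(M, x) = Mul(Mul(-4, x), Pow(M, -1)) = Mul(-4, x, Pow(M, -1)))
Mul(Mul(Mul(Function('F')(1, -4), -3), 7), Pow(-506, -1)) = Mul(Mul(Mul(Mul(-4, -4, Pow(1, -1)), -3), 7), Pow(-506, -1)) = Mul(Mul(Mul(Mul(-4, -4, 1), -3), 7), Rational(-1, 506)) = Mul(Mul(Mul(16, -3), 7), Rational(-1, 506)) = Mul(Mul(-48, 7), Rational(-1, 506)) = Mul(-336, Rational(-1, 506)) = Rational(168, 253)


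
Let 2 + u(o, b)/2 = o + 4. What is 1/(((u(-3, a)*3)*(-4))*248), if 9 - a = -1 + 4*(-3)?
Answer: 1/5952 ≈ 0.00016801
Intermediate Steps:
a = 22 (a = 9 - (-1 + 4*(-3)) = 9 - (-1 - 12) = 9 - 1*(-13) = 9 + 13 = 22)
u(o, b) = 4 + 2*o (u(o, b) = -4 + 2*(o + 4) = -4 + 2*(4 + o) = -4 + (8 + 2*o) = 4 + 2*o)
1/(((u(-3, a)*3)*(-4))*248) = 1/((((4 + 2*(-3))*3)*(-4))*248) = 1/((((4 - 6)*3)*(-4))*248) = 1/((-2*3*(-4))*248) = 1/(-6*(-4)*248) = 1/(24*248) = 1/5952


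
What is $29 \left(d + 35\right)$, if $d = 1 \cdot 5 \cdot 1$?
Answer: $1160$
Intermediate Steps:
$d = 5$ ($d = 5 \cdot 1 = 5$)
$29 \left(d + 35\right) = 29 \left(5 + 35\right) = 29 \cdot 40 = 1160$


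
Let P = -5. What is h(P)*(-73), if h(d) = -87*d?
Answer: -31755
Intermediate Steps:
h(P)*(-73) = -87*(-5)*(-73) = 435*(-73) = -31755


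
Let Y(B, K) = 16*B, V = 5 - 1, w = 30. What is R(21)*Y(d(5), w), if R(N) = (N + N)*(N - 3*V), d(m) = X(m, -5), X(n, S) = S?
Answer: -30240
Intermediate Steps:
d(m) = -5
V = 4
R(N) = 2*N*(-12 + N) (R(N) = (N + N)*(N - 3*4) = (2*N)*(N - 12) = (2*N)*(-12 + N) = 2*N*(-12 + N))
R(21)*Y(d(5), w) = (2*21*(-12 + 21))*(16*(-5)) = (2*21*9)*(-80) = 378*(-80) = -30240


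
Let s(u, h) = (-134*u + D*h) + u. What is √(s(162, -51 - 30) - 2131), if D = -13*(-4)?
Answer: 167*I ≈ 167.0*I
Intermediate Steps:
D = 52
s(u, h) = -133*u + 52*h (s(u, h) = (-134*u + 52*h) + u = -133*u + 52*h)
√(s(162, -51 - 30) - 2131) = √((-133*162 + 52*(-51 - 30)) - 2131) = √((-21546 + 52*(-81)) - 2131) = √((-21546 - 4212) - 2131) = √(-25758 - 2131) = √(-27889) = 167*I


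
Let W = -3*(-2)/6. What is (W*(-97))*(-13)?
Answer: 1261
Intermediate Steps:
W = 1 (W = 6*(⅙) = 1)
(W*(-97))*(-13) = (1*(-97))*(-13) = -97*(-13) = 1261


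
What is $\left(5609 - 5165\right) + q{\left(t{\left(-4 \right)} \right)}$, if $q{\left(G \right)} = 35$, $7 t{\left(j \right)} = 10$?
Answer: $479$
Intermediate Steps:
$t{\left(j \right)} = \frac{10}{7}$ ($t{\left(j \right)} = \frac{1}{7} \cdot 10 = \frac{10}{7}$)
$\left(5609 - 5165\right) + q{\left(t{\left(-4 \right)} \right)} = \left(5609 - 5165\right) + 35 = 444 + 35 = 479$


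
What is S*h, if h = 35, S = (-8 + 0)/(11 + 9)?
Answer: -14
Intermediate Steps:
S = -2/5 (S = -8/20 = -8*1/20 = -2/5 ≈ -0.40000)
S*h = -2/5*35 = -14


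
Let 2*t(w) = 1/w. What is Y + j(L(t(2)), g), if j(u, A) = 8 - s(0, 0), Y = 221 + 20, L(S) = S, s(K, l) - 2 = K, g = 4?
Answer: 247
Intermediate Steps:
t(w) = 1/(2*w)
s(K, l) = 2 + K
Y = 241
j(u, A) = 6 (j(u, A) = 8 - (2 + 0) = 8 - 1*2 = 8 - 2 = 6)
Y + j(L(t(2)), g) = 241 + 6 = 247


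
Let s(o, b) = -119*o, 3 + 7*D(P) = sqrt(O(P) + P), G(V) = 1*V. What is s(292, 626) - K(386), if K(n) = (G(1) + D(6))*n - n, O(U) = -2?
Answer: -242850/7 ≈ -34693.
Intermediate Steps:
G(V) = V
D(P) = -3/7 + sqrt(-2 + P)/7
K(n) = -n/7 (K(n) = (1 + (-3/7 + sqrt(-2 + 6)/7))*n - n = (1 + (-3/7 + sqrt(4)/7))*n - n = (1 + (-3/7 + (1/7)*2))*n - n = (1 + (-3/7 + 2/7))*n - n = (1 - 1/7)*n - n = 6*n/7 - n = -n/7)
s(292, 626) - K(386) = -119*292 - (-1)*386/7 = -34748 - 1*(-386/7) = -34748 + 386/7 = -242850/7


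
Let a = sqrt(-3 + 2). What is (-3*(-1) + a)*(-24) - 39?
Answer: -111 - 24*I ≈ -111.0 - 24.0*I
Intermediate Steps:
a = I (a = sqrt(-1) = I ≈ 1.0*I)
(-3*(-1) + a)*(-24) - 39 = (-3*(-1) + I)*(-24) - 39 = (3 + I)*(-24) - 39 = (-72 - 24*I) - 39 = -111 - 24*I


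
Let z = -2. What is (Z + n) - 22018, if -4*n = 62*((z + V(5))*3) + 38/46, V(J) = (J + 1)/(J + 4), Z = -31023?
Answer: -4874087/92 ≈ -52979.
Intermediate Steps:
V(J) = (1 + J)/(4 + J)
n = 5685/92 (n = -(62*((-2 + (1 + 5)/(4 + 5))*3) + 38/46)/4 = -(62*((-2 + 6/9)*3) + 38*(1/46))/4 = -(62*((-2 + (⅑)*6)*3) + 19/23)/4 = -(62*((-2 + ⅔)*3) + 19/23)/4 = -(62*(-4/3*3) + 19/23)/4 = -(62*(-4) + 19/23)/4 = -(-248 + 19/23)/4 = -¼*(-5685/23) = 5685/92 ≈ 61.793)
(Z + n) - 22018 = (-31023 + 5685/92) - 22018 = -2848431/92 - 22018 = -4874087/92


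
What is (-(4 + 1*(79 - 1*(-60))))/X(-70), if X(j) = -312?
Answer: 11/24 ≈ 0.45833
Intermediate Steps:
(-(4 + 1*(79 - 1*(-60))))/X(-70) = -(4 + 1*(79 - 1*(-60)))/(-312) = -(4 + 1*(79 + 60))*(-1/312) = -(4 + 1*139)*(-1/312) = -(4 + 139)*(-1/312) = -1*143*(-1/312) = -143*(-1/312) = 11/24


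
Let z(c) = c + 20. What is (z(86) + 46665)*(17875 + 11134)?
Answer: 1356779939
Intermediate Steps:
z(c) = 20 + c
(z(86) + 46665)*(17875 + 11134) = ((20 + 86) + 46665)*(17875 + 11134) = (106 + 46665)*29009 = 46771*29009 = 1356779939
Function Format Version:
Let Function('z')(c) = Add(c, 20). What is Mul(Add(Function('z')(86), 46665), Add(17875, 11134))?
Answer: 1356779939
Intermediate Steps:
Function('z')(c) = Add(20, c)
Mul(Add(Function('z')(86), 46665), Add(17875, 11134)) = Mul(Add(Add(20, 86), 46665), Add(17875, 11134)) = Mul(Add(106, 46665), 29009) = Mul(46771, 29009) = 1356779939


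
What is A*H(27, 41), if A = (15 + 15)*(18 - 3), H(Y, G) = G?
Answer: 18450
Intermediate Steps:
A = 450 (A = 30*15 = 450)
A*H(27, 41) = 450*41 = 18450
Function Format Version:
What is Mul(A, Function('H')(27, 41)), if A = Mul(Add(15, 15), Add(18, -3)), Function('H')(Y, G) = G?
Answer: 18450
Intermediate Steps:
A = 450 (A = Mul(30, 15) = 450)
Mul(A, Function('H')(27, 41)) = Mul(450, 41) = 18450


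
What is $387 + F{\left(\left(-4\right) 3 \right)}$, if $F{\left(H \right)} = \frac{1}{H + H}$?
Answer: $\frac{9287}{24} \approx 386.96$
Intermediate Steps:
$F{\left(H \right)} = \frac{1}{2 H}$
$387 + F{\left(\left(-4\right) 3 \right)} = 387 + \frac{1}{2 \left(\left(-4\right) 3\right)} = 387 + \frac{1}{2 \left(-12\right)} = 387 + \frac{1}{2} \left(- \frac{1}{12}\right) = 387 - \frac{1}{24} = \frac{9287}{24}$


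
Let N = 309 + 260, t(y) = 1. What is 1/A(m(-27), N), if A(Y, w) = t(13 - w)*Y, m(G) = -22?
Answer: -1/22 ≈ -0.045455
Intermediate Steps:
N = 569
A(Y, w) = Y (A(Y, w) = 1*Y = Y)
1/A(m(-27), N) = 1/(-22) = -1/22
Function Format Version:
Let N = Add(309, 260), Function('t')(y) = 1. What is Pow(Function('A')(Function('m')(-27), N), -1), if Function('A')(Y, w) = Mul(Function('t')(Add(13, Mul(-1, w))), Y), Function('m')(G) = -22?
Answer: Rational(-1, 22) ≈ -0.045455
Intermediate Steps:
N = 569
Function('A')(Y, w) = Y (Function('A')(Y, w) = Mul(1, Y) = Y)
Pow(Function('A')(Function('m')(-27), N), -1) = Pow(-22, -1) = Rational(-1, 22)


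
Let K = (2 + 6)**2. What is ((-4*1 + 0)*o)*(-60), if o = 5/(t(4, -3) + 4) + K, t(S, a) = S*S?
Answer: 15420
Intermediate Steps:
K = 64 (K = 8**2 = 64)
t(S, a) = S**2
o = 257/4 (o = 5/(4**2 + 4) + 64 = 5/(16 + 4) + 64 = 5/20 + 64 = (1/20)*5 + 64 = 1/4 + 64 = 257/4 ≈ 64.250)
((-4*1 + 0)*o)*(-60) = ((-4*1 + 0)*(257/4))*(-60) = ((-4 + 0)*(257/4))*(-60) = -4*257/4*(-60) = -257*(-60) = 15420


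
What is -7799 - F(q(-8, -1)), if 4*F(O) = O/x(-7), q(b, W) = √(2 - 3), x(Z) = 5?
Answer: -7799 - I/20 ≈ -7799.0 - 0.05*I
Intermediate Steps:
q(b, W) = I (q(b, W) = √(-1) = I)
F(O) = O/20 (F(O) = (O/5)/4 = O/20)
-7799 - F(q(-8, -1)) = -7799 - I/20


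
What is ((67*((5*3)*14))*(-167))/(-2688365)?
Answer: 469938/537673 ≈ 0.87402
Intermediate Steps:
((67*((5*3)*14))*(-167))/(-2688365) = ((67*(15*14))*(-167))*(-1/2688365) = ((67*210)*(-167))*(-1/2688365) = (14070*(-167))*(-1/2688365) = -2349690*(-1/2688365) = 469938/537673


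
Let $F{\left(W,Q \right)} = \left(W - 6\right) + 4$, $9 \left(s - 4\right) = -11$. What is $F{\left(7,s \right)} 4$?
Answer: $20$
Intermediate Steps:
$s = \frac{25}{9}$ ($s = 4 + \frac{1}{9} \left(-11\right) = 4 - \frac{11}{9} = \frac{25}{9} \approx 2.7778$)
$F{\left(W,Q \right)} = -2 + W$ ($F{\left(W,Q \right)} = \left(-6 + W\right) + 4 = -2 + W$)
$F{\left(7,s \right)} 4 = \left(-2 + 7\right) 4 = 5 \cdot 4 = 20$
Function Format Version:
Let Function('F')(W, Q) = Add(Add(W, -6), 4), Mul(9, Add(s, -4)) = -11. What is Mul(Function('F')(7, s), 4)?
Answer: 20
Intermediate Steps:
s = Rational(25, 9) (s = Add(4, Mul(Rational(1, 9), -11)) = Add(4, Rational(-11, 9)) = Rational(25, 9) ≈ 2.7778)
Function('F')(W, Q) = Add(-2, W) (Function('F')(W, Q) = Add(Add(-6, W), 4) = Add(-2, W))
Mul(Function('F')(7, s), 4) = Mul(Add(-2, 7), 4) = Mul(5, 4) = 20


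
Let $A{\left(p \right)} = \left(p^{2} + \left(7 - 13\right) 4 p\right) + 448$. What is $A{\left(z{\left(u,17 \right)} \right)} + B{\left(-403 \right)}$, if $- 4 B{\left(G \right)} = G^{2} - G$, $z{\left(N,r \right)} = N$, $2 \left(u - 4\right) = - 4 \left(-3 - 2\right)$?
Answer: $-40395$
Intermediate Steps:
$u = 14$ ($u = 4 + \frac{\left(-4\right) \left(-3 - 2\right)}{2} = 4 + \frac{\left(-4\right) \left(-5\right)}{2} = 4 + \frac{1}{2} \cdot 20 = 4 + 10 = 14$)
$A{\left(p \right)} = 448 + p^{2} - 24 p$ ($A{\left(p \right)} = \left(p^{2} + \left(-6\right) 4 p\right) + 448 = \left(p^{2} - 24 p\right) + 448 = 448 + p^{2} - 24 p$)
$B{\left(G \right)} = - \frac{G^{2}}{4} + \frac{G}{4}$ ($B{\left(G \right)} = - \frac{G^{2} - G}{4} = - \frac{G^{2}}{4} + \frac{G}{4}$)
$A{\left(z{\left(u,17 \right)} \right)} + B{\left(-403 \right)} = \left(448 + 14^{2} - 336\right) + \frac{1}{4} \left(-403\right) \left(1 - -403\right) = \left(448 + 196 - 336\right) + \frac{1}{4} \left(-403\right) \left(1 + 403\right) = 308 + \frac{1}{4} \left(-403\right) 404 = 308 - 40703 = -40395$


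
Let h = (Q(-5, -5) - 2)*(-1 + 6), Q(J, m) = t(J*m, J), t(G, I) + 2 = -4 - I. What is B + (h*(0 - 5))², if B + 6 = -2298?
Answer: 3321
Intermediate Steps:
B = -2304 (B = -6 - 2298 = -2304)
t(G, I) = -6 - I (t(G, I) = -2 + (-4 - I) = -6 - I)
Q(J, m) = -6 - J
h = -15 (h = ((-6 - 1*(-5)) - 2)*(-1 + 6) = ((-6 + 5) - 2)*5 = (-1 - 2)*5 = -3*5 = -15)
B + (h*(0 - 5))² = -2304 + (-15*(0 - 5))² = -2304 + (-15*(-5))² = -2304 + 75² = -2304 + 5625 = 3321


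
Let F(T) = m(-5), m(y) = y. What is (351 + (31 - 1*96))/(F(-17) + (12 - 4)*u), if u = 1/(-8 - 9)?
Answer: -4862/93 ≈ -52.280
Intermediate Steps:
u = -1/17 (u = 1/(-17) = -1/17 ≈ -0.058824)
F(T) = -5
(351 + (31 - 1*96))/(F(-17) + (12 - 4)*u) = (351 + (31 - 1*96))/(-5 + (12 - 4)*(-1/17)) = (351 + (31 - 96))/(-5 + 8*(-1/17)) = (351 - 65)/(-5 - 8/17) = 286/(-93/17) = 286*(-17/93) = -4862/93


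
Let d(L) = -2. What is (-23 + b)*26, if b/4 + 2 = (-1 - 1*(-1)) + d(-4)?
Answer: -1014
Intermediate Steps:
b = -16 (b = -8 + 4*((-1 - 1*(-1)) - 2) = -8 + 4*((-1 + 1) - 2) = -8 + 4*(0 - 2) = -8 + 4*(-2) = -8 - 8 = -16)
(-23 + b)*26 = (-23 - 16)*26 = -39*26 = -1014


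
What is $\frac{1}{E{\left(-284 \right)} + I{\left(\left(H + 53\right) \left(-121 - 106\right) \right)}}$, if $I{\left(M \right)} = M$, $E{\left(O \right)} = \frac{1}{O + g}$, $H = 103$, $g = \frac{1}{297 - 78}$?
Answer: $- \frac{62195}{2202449559} \approx -2.8239 \cdot 10^{-5}$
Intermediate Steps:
$g = \frac{1}{219} \approx 0.0045662$
$E{\left(O \right)} = \frac{1}{\frac{1}{219} + O}$ ($E{\left(O \right)} = \frac{1}{O + \frac{1}{219}} = \frac{1}{\frac{1}{219} + O}$)
$\frac{1}{E{\left(-284 \right)} + I{\left(\left(H + 53\right) \left(-121 - 106\right) \right)}} = \frac{1}{\frac{219}{1 + 219 \left(-284\right)} + \left(103 + 53\right) \left(-121 - 106\right)} = \frac{1}{\frac{219}{1 - 62196} + 156 \left(-227\right)} = \frac{1}{\frac{219}{-62195} - 35412} = \frac{1}{219 \left(- \frac{1}{62195}\right) - 35412} = \frac{1}{- \frac{219}{62195} - 35412} = \frac{1}{- \frac{2202449559}{62195}} = - \frac{62195}{2202449559}$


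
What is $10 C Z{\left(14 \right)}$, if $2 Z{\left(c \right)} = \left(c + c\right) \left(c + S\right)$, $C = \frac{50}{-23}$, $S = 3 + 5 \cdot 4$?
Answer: $- \frac{259000}{23} \approx -11261.0$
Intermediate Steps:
$S = 23$ ($S = 3 + 20 = 23$)
$C = - \frac{50}{23}$ ($C = 50 \left(- \frac{1}{23}\right) = - \frac{50}{23} \approx -2.1739$)
$Z{\left(c \right)} = c \left(23 + c\right)$ ($Z{\left(c \right)} = \frac{\left(c + c\right) \left(c + 23\right)}{2} = \frac{2 c \left(23 + c\right)}{2} = c \left(23 + c\right)$)
$10 C Z{\left(14 \right)} = 10 \left(- \frac{50}{23}\right) 14 \left(23 + 14\right) = - \frac{500 \cdot 14 \cdot 37}{23} = \left(- \frac{500}{23}\right) 518 = - \frac{259000}{23}$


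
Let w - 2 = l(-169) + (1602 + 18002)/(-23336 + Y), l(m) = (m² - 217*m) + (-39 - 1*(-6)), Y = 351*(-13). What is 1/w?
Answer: 27899/1819078893 ≈ 1.5337e-5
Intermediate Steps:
Y = -4563
l(m) = -33 + m² - 217*m (l(m) = (m² - 217*m) + (-39 + 6) = (m² - 217*m) - 33 = -33 + m² - 217*m)
w = 1819078893/27899 (w = 2 + ((-33 + (-169)² - 217*(-169)) + (1602 + 18002)/(-23336 - 4563)) = 2 + ((-33 + 28561 + 36673) + 19604/(-27899)) = 2 + (65201 + 19604*(-1/27899)) = 2 + (65201 - 19604/27899) = 2 + 1819023095/27899 = 1819078893/27899 ≈ 65202.)
1/w = 1/(1819078893/27899) = 27899/1819078893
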